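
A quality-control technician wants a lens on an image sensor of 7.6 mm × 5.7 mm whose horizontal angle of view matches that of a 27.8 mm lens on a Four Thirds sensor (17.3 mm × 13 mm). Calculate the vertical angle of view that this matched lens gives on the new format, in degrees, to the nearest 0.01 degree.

Equal horizontal AOV ⇒ f₂ = f₁ · 7.6/17.3 = 27.8 × 0.43931 ≈ 12.2127 mm.
Vertical AOV on the new format = 2·arctan(5.7 / (2 × 12.2127)) = 2·arctan(0.23336) ≈ 26.2713°.

26.27°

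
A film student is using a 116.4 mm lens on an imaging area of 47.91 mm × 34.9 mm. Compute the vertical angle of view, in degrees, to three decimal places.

Angle of view α = 2·arctan(h/2f) with h = 34.9 mm and f = 116.4 mm.
h/2f = 0.14991; arctan(0.14991) ≈ 8.5260°, so α ≈ 17.0519°.

17.052°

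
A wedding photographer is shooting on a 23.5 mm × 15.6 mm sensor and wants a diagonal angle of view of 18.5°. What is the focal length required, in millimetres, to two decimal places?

Sensor diagonal = √(23.5² + 15.6²) = √795.6100 ≈ 28.2066 mm.
From α = 2·arctan(d/2f) we get f = d / (2·tan(α/2)).
With d = 28.2066 mm and α/2 = 9.25°, tan(α/2) ≈ 0.16286, so f ≈ 28.2066 / 0.32572 ≈ 86.5974 mm.

86.60 mm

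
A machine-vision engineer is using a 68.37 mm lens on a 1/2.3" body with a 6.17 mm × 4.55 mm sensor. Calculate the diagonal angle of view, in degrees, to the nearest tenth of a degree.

Sensor diagonal = √(6.17² + 4.55²) = √58.7714 ≈ 7.6663 mm.
Angle of view α = 2·arctan(d/2f) with d = 7.6663 mm and f = 68.37 mm.
d/2f = 0.05606; arctan(0.05606) ≈ 3.2089°, so α ≈ 6.4178°.

6.4°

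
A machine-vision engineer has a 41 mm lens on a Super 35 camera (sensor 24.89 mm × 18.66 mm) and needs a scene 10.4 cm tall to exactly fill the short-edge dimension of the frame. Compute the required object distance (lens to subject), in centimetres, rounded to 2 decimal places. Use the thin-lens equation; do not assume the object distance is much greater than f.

26.95 cm

W: 10.4 cm = 104 mm.
Magnification m = h/W = dᵢ/dₒ; combined with 1/f = 1/dₒ + 1/dᵢ this gives dₒ = f·(1 + W/h).
dₒ = 41 mm × (1 + 104/18.66) = 41 × 6.5734 ≈ 269.510 mm = 26.951 cm.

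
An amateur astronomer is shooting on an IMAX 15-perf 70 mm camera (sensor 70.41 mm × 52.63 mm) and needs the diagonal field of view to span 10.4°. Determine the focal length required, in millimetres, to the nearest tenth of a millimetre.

Sensor diagonal = √(70.41² + 52.63²) = √7727.4850 ≈ 87.9061 mm.
From α = 2·arctan(d/2f) we get f = d / (2·tan(α/2)).
With d = 87.9061 mm and α/2 = 5.2°, tan(α/2) ≈ 0.09101, so f ≈ 87.9061 / 0.18201 ≈ 482.9628 mm.

483.0 mm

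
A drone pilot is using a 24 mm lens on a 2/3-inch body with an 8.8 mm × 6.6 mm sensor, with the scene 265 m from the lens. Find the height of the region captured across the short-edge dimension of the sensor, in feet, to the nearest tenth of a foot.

239.1 ft

dₒ: 265 m = 265000 mm.
Similar triangles through the lens centre give W/dₒ = h/dᵢ; with 1/f = 1/dₒ + 1/dᵢ this gives W = h·(dₒ − f)/f.
W = 6.6 mm × (265000 − 24) / 24 = 6.6 × 11040.6667 ≈ 72868.400 mm = 72868.400/304.8 ft = 239.07 ft.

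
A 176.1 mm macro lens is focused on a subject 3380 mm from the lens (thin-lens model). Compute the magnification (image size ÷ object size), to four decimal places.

Thin lens: 1/f = 1/dₒ + 1/dᵢ → 1/dᵢ = 1/176.1 − 1/3380 = 0.0053827 mm⁻¹, so dᵢ ≈ 185.7792 mm.
Magnification m = dᵢ/dₒ = 185.7792/3380 ≈ 0.05496.

0.0550×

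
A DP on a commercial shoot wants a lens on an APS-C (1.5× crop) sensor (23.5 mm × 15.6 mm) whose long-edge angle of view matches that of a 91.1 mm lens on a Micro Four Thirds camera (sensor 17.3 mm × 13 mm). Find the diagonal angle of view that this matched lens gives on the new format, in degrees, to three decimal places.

13.004°

Equal long-edge AOV ⇒ f₂ = f₁ · 23.5/17.3 = 91.1 × 1.35838 ≈ 123.7486 mm.
Sensor diagonal = √(23.5² + 15.6²) = √795.6100 ≈ 28.2066 mm.
Diagonal AOV on the new format = 2·arctan(28.2066 / (2 × 123.7486)) = 2·arctan(0.11397) ≈ 13.0036°.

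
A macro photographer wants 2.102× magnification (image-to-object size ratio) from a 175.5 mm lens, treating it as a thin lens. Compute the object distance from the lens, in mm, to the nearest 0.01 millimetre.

With m = dᵢ/dₒ and 1/f = 1/dₒ + 1/dᵢ, substituting dᵢ = m·dₒ gives 1/f = (1 + 1/m)/dₒ, hence dₒ = f·(1 + 1/m).
dₒ = 175.5 × (1 + 1/2.102) = 175.5 × 1.47574 ≈ 258.992 mm.

258.99 mm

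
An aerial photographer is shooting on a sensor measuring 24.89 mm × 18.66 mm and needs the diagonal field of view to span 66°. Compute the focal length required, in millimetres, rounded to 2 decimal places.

23.95 mm

Sensor diagonal = √(24.89² + 18.66²) = √967.7077 ≈ 31.1080 mm.
From α = 2·arctan(d/2f) we get f = d / (2·tan(α/2)).
With d = 31.1080 mm and α/2 = 33°, tan(α/2) ≈ 0.64941, so f ≈ 31.1080 / 1.29882 ≈ 23.9511 mm.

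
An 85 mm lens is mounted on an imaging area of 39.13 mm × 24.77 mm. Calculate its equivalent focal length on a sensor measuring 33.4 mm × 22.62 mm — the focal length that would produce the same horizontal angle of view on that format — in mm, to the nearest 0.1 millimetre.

72.6 mm

Equal angle of view means equal width/f ratio, so f₂ = f₁ · (width₂/width₁) = 85 × 33.4/39.13.
f₂ = 85 × 0.85357 ≈ 72.553 mm.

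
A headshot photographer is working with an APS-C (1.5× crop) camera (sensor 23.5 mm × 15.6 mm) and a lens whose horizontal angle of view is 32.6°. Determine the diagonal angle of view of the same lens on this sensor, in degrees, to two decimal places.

38.68°

From the horizontal AOV: f = 23.5 / (2·tan(16.3°)) = 23.5 / 0.58484 ≈ 40.1819 mm.
Sensor diagonal = √(23.5² + 15.6²) = √795.6100 ≈ 28.2066 mm.
Diagonal AOV = 2·arctan(28.2066 / (2 × 40.1819)) = 2·arctan(0.35099) ≈ 38.6807°.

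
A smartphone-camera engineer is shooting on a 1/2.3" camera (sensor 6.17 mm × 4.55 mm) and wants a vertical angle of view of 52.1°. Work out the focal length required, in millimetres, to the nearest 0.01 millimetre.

From α = 2·arctan(h/2f) we get f = h / (2·tan(α/2)).
With h = 4.55 mm and α/2 = 26.05°, tan(α/2) ≈ 0.48881, so f ≈ 4.55 / 0.97763 ≈ 4.6541 mm.

4.65 mm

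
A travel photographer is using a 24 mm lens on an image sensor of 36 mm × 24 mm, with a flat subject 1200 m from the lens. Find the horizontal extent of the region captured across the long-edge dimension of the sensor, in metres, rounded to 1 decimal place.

1800.0 m

dₒ: 1200 m = 1.2e+06 mm.
Similar triangles through the lens centre give W/dₒ = w/dᵢ; with 1/f = 1/dₒ + 1/dᵢ this gives W = w·(dₒ − f)/f.
W = 36 mm × (1.2e+06 − 24) / 24 = 36 × 49999.0000 ≈ 1799964.000 mm = 1799.96 m.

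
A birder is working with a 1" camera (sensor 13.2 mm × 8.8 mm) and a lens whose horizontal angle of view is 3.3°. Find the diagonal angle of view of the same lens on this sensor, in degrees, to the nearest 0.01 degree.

From the horizontal AOV: f = 13.2 / (2·tan(1.65°)) = 13.2 / 0.05761 ≈ 229.1198 mm.
Sensor diagonal = √(13.2² + 8.8²) = √251.6800 ≈ 15.8644 mm.
Diagonal AOV = 2·arctan(15.8644 / (2 × 229.1198)) = 2·arctan(0.03462) ≈ 3.9656°.

3.97°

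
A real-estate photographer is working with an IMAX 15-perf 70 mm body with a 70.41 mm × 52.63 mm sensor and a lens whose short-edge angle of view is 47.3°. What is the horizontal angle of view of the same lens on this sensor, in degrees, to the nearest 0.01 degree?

60.73°

From the short-edge AOV: f = 52.63 / (2·tan(23.65°)) = 52.63 / 0.87586 ≈ 60.0897 mm.
Horizontal AOV = 2·arctan(70.41 / (2 × 60.0897)) = 2·arctan(0.58587) ≈ 60.7299°.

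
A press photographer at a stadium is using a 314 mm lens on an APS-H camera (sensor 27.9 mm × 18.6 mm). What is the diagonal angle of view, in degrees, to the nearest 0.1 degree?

6.1°

Sensor diagonal = √(27.9² + 18.6²) = √1124.3700 ≈ 33.5316 mm.
Angle of view α = 2·arctan(d/2f) with d = 33.5316 mm and f = 314 mm.
d/2f = 0.05339; arctan(0.05339) ≈ 3.0564°, so α ≈ 6.1127°.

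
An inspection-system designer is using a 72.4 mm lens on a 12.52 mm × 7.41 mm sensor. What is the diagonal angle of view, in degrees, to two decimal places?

11.47°

Sensor diagonal = √(12.52² + 7.41²) = √211.6585 ≈ 14.5485 mm.
Angle of view α = 2·arctan(d/2f) with d = 14.5485 mm and f = 72.4 mm.
d/2f = 0.10047; arctan(0.10047) ≈ 5.7374°, so α ≈ 11.4748°.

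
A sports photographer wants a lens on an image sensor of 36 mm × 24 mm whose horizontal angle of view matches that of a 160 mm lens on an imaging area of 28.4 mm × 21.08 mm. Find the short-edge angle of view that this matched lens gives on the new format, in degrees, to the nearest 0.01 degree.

6.77°

Equal horizontal AOV ⇒ f₂ = f₁ · 36/28.4 = 160 × 1.26761 ≈ 202.8169 mm.
Short-edge AOV on the new format = 2·arctan(24 / (2 × 202.8169)) = 2·arctan(0.05917) ≈ 6.7721°.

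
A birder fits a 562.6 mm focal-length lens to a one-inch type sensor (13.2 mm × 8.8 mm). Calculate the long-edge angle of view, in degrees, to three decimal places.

Angle of view α = 2·arctan(w/2f) with w = 13.2 mm and f = 562.6 mm.
w/2f = 0.01173; arctan(0.01173) ≈ 0.6721°, so α ≈ 1.3442°.

1.344°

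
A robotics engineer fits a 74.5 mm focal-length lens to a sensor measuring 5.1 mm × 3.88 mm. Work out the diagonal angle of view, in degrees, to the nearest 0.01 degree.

4.93°

Sensor diagonal = √(5.1² + 3.88²) = √41.0644 ≈ 6.4082 mm.
Angle of view α = 2·arctan(d/2f) with d = 6.4082 mm and f = 74.5 mm.
d/2f = 0.04301; arctan(0.04301) ≈ 2.4626°, so α ≈ 4.9253°.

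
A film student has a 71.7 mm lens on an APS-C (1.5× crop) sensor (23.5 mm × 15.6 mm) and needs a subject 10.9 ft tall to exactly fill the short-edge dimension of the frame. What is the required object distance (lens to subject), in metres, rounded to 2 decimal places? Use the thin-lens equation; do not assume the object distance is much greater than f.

W: 10.9 ft × 304.8 mm/ft = 3322.32 mm.
Magnification m = h/W = dᵢ/dₒ; combined with 1/f = 1/dₒ + 1/dᵢ this gives dₒ = f·(1 + W/h).
dₒ = 71.7 mm × (1 + 3322.32/15.6) = 71.7 × 213.9692 ≈ 15341.593 mm = 15.3416 m.

15.34 m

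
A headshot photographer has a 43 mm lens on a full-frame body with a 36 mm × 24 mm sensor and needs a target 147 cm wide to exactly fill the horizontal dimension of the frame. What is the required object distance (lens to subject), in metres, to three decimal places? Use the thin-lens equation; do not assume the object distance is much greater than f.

W: 147 cm = 1470 mm.
Magnification m = w/W = dᵢ/dₒ; combined with 1/f = 1/dₒ + 1/dᵢ this gives dₒ = f·(1 + W/w).
dₒ = 43 mm × (1 + 1470/36) = 43 × 41.8333 ≈ 1798.833 mm = 1.79883 m.

1.799 m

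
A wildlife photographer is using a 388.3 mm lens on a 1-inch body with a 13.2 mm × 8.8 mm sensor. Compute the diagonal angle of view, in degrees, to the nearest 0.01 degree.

Sensor diagonal = √(13.2² + 8.8²) = √251.6800 ≈ 15.8644 mm.
Angle of view α = 2·arctan(d/2f) with d = 15.8644 mm and f = 388.3 mm.
d/2f = 0.02043; arctan(0.02043) ≈ 1.1703°, so α ≈ 2.3406°.

2.34°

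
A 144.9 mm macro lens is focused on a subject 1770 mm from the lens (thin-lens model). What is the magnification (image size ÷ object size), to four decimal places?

Thin lens: 1/f = 1/dₒ + 1/dᵢ → 1/dᵢ = 1/144.9 − 1/1770 = 0.0063363 mm⁻¹, so dᵢ ≈ 157.8198 mm.
Magnification m = dᵢ/dₒ = 157.8198/1770 ≈ 0.08916.

0.0892×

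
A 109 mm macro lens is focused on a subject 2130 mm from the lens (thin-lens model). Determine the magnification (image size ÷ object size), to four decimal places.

Thin lens: 1/f = 1/dₒ + 1/dᵢ → 1/dᵢ = 1/109 − 1/2130 = 0.0087048 mm⁻¹, so dᵢ ≈ 114.8788 mm.
Magnification m = dᵢ/dₒ = 114.8788/2130 ≈ 0.05393.

0.0539×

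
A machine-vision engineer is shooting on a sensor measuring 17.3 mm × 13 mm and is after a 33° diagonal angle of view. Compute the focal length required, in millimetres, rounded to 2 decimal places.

Sensor diagonal = √(17.3² + 13²) = √468.2900 ≈ 21.6400 mm.
From α = 2·arctan(d/2f) we get f = d / (2·tan(α/2)).
With d = 21.6400 mm and α/2 = 16.5°, tan(α/2) ≈ 0.29621, so f ≈ 21.6400 / 0.59243 ≈ 36.5277 mm.

36.53 mm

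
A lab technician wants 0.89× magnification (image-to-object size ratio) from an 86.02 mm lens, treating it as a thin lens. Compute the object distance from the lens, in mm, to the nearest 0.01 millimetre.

182.67 mm

With m = dᵢ/dₒ and 1/f = 1/dₒ + 1/dᵢ, substituting dᵢ = m·dₒ gives 1/f = (1 + 1/m)/dₒ, hence dₒ = f·(1 + 1/m).
dₒ = 86.02 × (1 + 1/0.89) = 86.02 × 2.12360 ≈ 182.672 mm.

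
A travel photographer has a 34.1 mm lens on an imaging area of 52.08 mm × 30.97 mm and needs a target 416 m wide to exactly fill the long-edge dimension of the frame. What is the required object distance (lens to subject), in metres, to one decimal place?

272.4 m

W: 416 m = 416000 mm.
Magnification m = w/W = dᵢ/dₒ; combined with 1/f = 1/dₒ + 1/dᵢ this gives dₒ = f·(1 + W/w).
dₒ = 34.1 mm × (1 + 416000/52.08) = 34.1 × 7988.7112 ≈ 272415.052 mm = 272.415 m.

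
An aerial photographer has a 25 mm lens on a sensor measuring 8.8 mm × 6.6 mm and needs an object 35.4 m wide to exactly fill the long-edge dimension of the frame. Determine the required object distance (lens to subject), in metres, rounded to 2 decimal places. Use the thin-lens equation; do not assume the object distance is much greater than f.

W: 35.4 m = 35400 mm.
Magnification m = w/W = dᵢ/dₒ; combined with 1/f = 1/dₒ + 1/dᵢ this gives dₒ = f·(1 + W/w).
dₒ = 25 mm × (1 + 35400/8.8) = 25 × 4023.7273 ≈ 100593.182 mm = 100.593 m.

100.59 m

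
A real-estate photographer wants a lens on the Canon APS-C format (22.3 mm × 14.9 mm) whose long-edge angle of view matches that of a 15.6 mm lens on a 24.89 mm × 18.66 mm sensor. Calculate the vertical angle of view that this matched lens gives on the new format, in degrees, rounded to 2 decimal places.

56.12°

Equal long-edge AOV ⇒ f₂ = f₁ · 22.3/24.89 = 15.6 × 0.89594 ≈ 13.9767 mm.
Vertical AOV on the new format = 2·arctan(14.9 / (2 × 13.9767)) = 2·arctan(0.53303) ≈ 56.1179°.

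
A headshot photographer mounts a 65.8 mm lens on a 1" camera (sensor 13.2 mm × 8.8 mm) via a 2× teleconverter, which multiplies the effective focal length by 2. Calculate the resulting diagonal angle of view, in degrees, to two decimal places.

6.90°

Effective focal length f = 65.8 × 2 = 131.6 mm.
Sensor diagonal = √(13.2² + 8.8²) = √251.6800 ≈ 15.8644 mm.
α = 2·arctan(15.864 / (2 × 131.6)) = 2·arctan(0.06028) ≈ 6.8987°.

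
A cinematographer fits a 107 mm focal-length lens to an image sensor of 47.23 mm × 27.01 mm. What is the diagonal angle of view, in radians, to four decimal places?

0.4979 rad

Sensor diagonal = √(47.23² + 27.01²) = √2960.2130 ≈ 54.4078 mm.
Angle of view α = 2·arctan(d/2f) with d = 54.4078 mm and f = 107 mm.
d/2f = 0.25424; arctan(0.25424) ≈ 0.2490 rad, so α ≈ 0.4979 rad.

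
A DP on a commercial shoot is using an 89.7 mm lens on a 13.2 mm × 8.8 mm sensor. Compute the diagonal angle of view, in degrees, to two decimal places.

Sensor diagonal = √(13.2² + 8.8²) = √251.6800 ≈ 15.8644 mm.
Angle of view α = 2·arctan(d/2f) with d = 15.8644 mm and f = 89.7 mm.
d/2f = 0.08843; arctan(0.08843) ≈ 5.0535°, so α ≈ 10.1071°.

10.11°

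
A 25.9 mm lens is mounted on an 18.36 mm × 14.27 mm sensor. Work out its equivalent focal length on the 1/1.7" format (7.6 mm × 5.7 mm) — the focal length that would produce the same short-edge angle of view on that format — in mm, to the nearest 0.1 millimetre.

10.3 mm

Equal angle of view means equal height/f ratio, so f₂ = f₁ · (height₂/height₁) = 25.9 × 5.7/14.27.
f₂ = 25.9 × 0.39944 ≈ 10.345 mm.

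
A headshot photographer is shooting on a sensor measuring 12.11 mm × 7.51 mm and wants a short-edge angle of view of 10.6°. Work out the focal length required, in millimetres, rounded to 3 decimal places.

40.478 mm

From α = 2·arctan(h/2f) we get f = h / (2·tan(α/2)).
With h = 7.51 mm and α/2 = 5.3°, tan(α/2) ≈ 0.09277, so f ≈ 7.51 / 0.18553 ≈ 40.4777 mm.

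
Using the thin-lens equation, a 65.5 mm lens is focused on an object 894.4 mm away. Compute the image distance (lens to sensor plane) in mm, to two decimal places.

70.68 mm

1/dᵢ = 1/f − 1/dₒ = 1/65.5 − 1/894.4 = 0.0141491 mm⁻¹.
dᵢ = 1/0.0141491 ≈ 70.6758 mm.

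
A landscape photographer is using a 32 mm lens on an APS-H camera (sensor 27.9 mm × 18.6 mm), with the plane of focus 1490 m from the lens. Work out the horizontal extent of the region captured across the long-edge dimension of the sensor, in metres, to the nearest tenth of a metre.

1299.1 m

dₒ: 1490 m = 1.49e+06 mm.
Similar triangles through the lens centre give W/dₒ = w/dᵢ; with 1/f = 1/dₒ + 1/dᵢ this gives W = w·(dₒ − f)/f.
W = 27.9 mm × (1.49e+06 − 32) / 32 = 27.9 × 46561.5000 ≈ 1299065.850 mm = 1299.07 m.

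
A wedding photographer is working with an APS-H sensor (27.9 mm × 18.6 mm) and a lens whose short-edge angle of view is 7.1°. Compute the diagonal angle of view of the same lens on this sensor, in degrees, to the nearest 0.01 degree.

From the short-edge AOV: f = 18.6 / (2·tan(3.55°)) = 18.6 / 0.12408 ≈ 149.9067 mm.
Sensor diagonal = √(27.9² + 18.6²) = √1124.3700 ≈ 33.5316 mm.
Diagonal AOV = 2·arctan(33.5316 / (2 × 149.9067)) = 2·arctan(0.11184) ≈ 12.7631°.

12.76°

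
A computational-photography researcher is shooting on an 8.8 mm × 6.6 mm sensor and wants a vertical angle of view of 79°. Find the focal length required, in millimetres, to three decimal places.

4.003 mm

From α = 2·arctan(h/2f) we get f = h / (2·tan(α/2)).
With h = 6.6 mm and α/2 = 39.5°, tan(α/2) ≈ 0.82434, so f ≈ 6.6 / 1.64867 ≈ 4.0032 mm.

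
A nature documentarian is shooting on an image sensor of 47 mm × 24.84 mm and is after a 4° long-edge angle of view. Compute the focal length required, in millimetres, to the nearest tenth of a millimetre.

From α = 2·arctan(w/2f) we get f = w / (2·tan(α/2)).
With w = 47 mm and α/2 = 2°, tan(α/2) ≈ 0.03492, so f ≈ 47 / 0.06984 ≈ 672.9520 mm.

673.0 mm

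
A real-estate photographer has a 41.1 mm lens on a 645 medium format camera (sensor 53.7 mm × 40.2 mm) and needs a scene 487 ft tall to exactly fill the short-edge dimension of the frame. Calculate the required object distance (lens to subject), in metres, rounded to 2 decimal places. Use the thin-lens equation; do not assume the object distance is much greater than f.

W: 487 ft × 304.8 mm/ft = 148437.60 mm.
Magnification m = h/W = dᵢ/dₒ; combined with 1/f = 1/dₒ + 1/dᵢ this gives dₒ = f·(1 + W/h).
dₒ = 41.1 mm × (1 + 148438/40.2) = 41.1 × 3693.4775 ≈ 151801.925 mm = 151.802 m.

151.80 m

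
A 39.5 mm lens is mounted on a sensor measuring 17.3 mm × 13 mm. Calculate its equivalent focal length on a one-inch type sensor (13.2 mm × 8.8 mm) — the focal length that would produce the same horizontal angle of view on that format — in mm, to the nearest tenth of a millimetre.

30.1 mm

Equal angle of view means equal width/f ratio, so f₂ = f₁ · (width₂/width₁) = 39.5 × 13.2/17.3.
f₂ = 39.5 × 0.76301 ≈ 30.139 mm.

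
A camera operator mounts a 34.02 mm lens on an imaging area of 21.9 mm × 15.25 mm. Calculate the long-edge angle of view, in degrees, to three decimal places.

Angle of view α = 2·arctan(w/2f) with w = 21.9 mm and f = 34.02 mm.
w/2f = 0.32187; arctan(0.32187) ≈ 17.8418°, so α ≈ 35.6836°.

35.684°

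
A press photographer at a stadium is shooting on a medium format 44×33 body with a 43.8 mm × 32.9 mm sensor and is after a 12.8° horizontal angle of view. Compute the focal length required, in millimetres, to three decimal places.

From α = 2·arctan(w/2f) we get f = w / (2·tan(α/2)).
With w = 43.8 mm and α/2 = 6.4°, tan(α/2) ≈ 0.11217, so f ≈ 43.8 / 0.22434 ≈ 195.2429 mm.

195.243 mm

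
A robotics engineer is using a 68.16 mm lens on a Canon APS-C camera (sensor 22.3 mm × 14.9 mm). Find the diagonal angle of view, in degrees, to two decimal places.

Sensor diagonal = √(22.3² + 14.9²) = √719.3000 ≈ 26.8198 mm.
Angle of view α = 2·arctan(d/2f) with d = 26.8198 mm and f = 68.16 mm.
d/2f = 0.19674; arctan(0.19674) ≈ 11.1303°, so α ≈ 22.2606°.

22.26°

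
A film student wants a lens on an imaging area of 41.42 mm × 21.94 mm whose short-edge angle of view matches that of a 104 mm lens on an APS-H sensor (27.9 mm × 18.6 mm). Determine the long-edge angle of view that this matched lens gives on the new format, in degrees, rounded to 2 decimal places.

Equal short-edge AOV ⇒ f₂ = f₁ · 21.94/18.6 = 104 × 1.17957 ≈ 122.6753 mm.
Long-edge AOV on the new format = 2·arctan(41.42 / (2 × 122.6753)) = 2·arctan(0.16882) ≈ 19.1646°.

19.16°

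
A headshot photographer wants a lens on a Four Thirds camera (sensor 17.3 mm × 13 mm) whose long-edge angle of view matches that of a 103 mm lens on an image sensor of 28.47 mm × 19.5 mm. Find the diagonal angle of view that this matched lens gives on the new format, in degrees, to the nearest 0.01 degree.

19.62°

Equal long-edge AOV ⇒ f₂ = f₁ · 17.3/28.47 = 103 × 0.60766 ≈ 62.5887 mm.
Sensor diagonal = √(17.3² + 13²) = √468.2900 ≈ 21.6400 mm.
Diagonal AOV on the new format = 2·arctan(21.6400 / (2 × 62.5887)) = 2·arctan(0.17287) ≈ 19.6161°.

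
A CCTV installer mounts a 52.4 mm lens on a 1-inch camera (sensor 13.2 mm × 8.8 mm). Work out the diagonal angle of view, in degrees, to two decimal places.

Sensor diagonal = √(13.2² + 8.8²) = √251.6800 ≈ 15.8644 mm.
Angle of view α = 2·arctan(d/2f) with d = 15.8644 mm and f = 52.4 mm.
d/2f = 0.15138; arctan(0.15138) ≈ 8.6080°, so α ≈ 17.2159°.

17.22°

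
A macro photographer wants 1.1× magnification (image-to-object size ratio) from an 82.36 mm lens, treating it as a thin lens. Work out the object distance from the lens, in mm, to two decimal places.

157.23 mm

With m = dᵢ/dₒ and 1/f = 1/dₒ + 1/dᵢ, substituting dᵢ = m·dₒ gives 1/f = (1 + 1/m)/dₒ, hence dₒ = f·(1 + 1/m).
dₒ = 82.36 × (1 + 1/1.1) = 82.36 × 1.90909 ≈ 157.233 mm.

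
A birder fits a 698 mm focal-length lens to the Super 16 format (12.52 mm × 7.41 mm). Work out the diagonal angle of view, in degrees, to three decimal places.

Sensor diagonal = √(12.52² + 7.41²) = √211.6585 ≈ 14.5485 mm.
Angle of view α = 2·arctan(d/2f) with d = 14.5485 mm and f = 698 mm.
d/2f = 0.01042; arctan(0.01042) ≈ 0.5971°, so α ≈ 1.1942°.

1.194°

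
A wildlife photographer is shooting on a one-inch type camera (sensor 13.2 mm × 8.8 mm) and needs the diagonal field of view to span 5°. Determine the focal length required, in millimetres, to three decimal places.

Sensor diagonal = √(13.2² + 8.8²) = √251.6800 ≈ 15.8644 mm.
From α = 2·arctan(d/2f) we get f = d / (2·tan(α/2)).
With d = 15.8644 mm and α/2 = 2.5°, tan(α/2) ≈ 0.04366, so f ≈ 15.8644 / 0.08732 ≈ 181.6775 mm.

181.678 mm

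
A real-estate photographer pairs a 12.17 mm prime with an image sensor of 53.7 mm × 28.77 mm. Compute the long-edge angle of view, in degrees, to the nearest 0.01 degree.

Angle of view α = 2·arctan(w/2f) with w = 53.7 mm and f = 12.17 mm.
w/2f = 2.20624; arctan(2.20624) ≈ 65.6172°, so α ≈ 131.2343°.

131.23°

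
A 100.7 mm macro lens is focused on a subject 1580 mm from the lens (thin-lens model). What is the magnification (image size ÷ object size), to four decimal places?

Thin lens: 1/f = 1/dₒ + 1/dᵢ → 1/dᵢ = 1/100.7 − 1/1580 = 0.0092976 mm⁻¹, so dᵢ ≈ 107.5549 mm.
Magnification m = dᵢ/dₒ = 107.5549/1580 ≈ 0.06807.

0.0681×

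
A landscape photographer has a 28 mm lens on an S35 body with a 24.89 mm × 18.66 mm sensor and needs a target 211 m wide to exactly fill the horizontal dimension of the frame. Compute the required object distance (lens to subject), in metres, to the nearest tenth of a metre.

237.4 m

W: 211 m = 211000 mm.
Magnification m = w/W = dᵢ/dₒ; combined with 1/f = 1/dₒ + 1/dᵢ this gives dₒ = f·(1 + W/w).
dₒ = 28 mm × (1 + 211000/24.89) = 28 × 8478.3001 ≈ 237392.403 mm = 237.392 m.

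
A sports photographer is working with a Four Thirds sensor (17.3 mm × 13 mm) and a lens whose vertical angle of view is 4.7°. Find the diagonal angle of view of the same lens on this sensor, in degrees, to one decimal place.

From the vertical AOV: f = 13 / (2·tan(2.35°)) = 13 / 0.08208 ≈ 158.3888 mm.
Sensor diagonal = √(17.3² + 13²) = √468.2900 ≈ 21.6400 mm.
Diagonal AOV = 2·arctan(21.6400 / (2 × 158.3888)) = 2·arctan(0.06831) ≈ 7.8159°.

7.8°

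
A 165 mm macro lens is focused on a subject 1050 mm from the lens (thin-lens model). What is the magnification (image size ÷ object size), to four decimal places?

0.1864×

Thin lens: 1/f = 1/dₒ + 1/dᵢ → 1/dᵢ = 1/165 − 1/1050 = 0.0051082 mm⁻¹, so dᵢ ≈ 195.7627 mm.
Magnification m = dᵢ/dₒ = 195.7627/1050 ≈ 0.18644.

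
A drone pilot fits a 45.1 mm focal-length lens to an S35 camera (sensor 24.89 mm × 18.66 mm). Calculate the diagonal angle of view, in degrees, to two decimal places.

Sensor diagonal = √(24.89² + 18.66²) = √967.7077 ≈ 31.1080 mm.
Angle of view α = 2·arctan(d/2f) with d = 31.1080 mm and f = 45.1 mm.
d/2f = 0.34488; arctan(0.34488) ≈ 19.0282°, so α ≈ 38.0564°.

38.06°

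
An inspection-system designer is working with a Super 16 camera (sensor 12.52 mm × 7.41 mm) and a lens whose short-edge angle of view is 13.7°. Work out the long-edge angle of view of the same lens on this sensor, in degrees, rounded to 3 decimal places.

From the short-edge AOV: f = 7.41 / (2·tan(6.85°)) = 7.41 / 0.24026 ≈ 30.8421 mm.
Long-edge AOV = 2·arctan(12.52 / (2 × 30.8421)) = 2·arctan(0.20297) ≈ 22.9468°.

22.947°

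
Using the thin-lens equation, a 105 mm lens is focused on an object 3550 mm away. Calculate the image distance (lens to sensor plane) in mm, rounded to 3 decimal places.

108.200 mm

1/dᵢ = 1/f − 1/dₒ = 1/105 − 1/3550 = 0.0092421 mm⁻¹.
dᵢ = 1/0.0092421 ≈ 108.2003 mm.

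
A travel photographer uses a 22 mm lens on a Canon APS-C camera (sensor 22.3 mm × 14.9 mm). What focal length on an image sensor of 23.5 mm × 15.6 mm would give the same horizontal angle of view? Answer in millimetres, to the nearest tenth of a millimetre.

23.2 mm

Equal angle of view means equal width/f ratio, so f₂ = f₁ · (width₂/width₁) = 22 × 23.5/22.3.
f₂ = 22 × 1.05381 ≈ 23.184 mm.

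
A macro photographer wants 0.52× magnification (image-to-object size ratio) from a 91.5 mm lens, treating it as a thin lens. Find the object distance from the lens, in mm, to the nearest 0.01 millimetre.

267.46 mm

With m = dᵢ/dₒ and 1/f = 1/dₒ + 1/dᵢ, substituting dᵢ = m·dₒ gives 1/f = (1 + 1/m)/dₒ, hence dₒ = f·(1 + 1/m).
dₒ = 91.5 × (1 + 1/0.52) = 91.5 × 2.92308 ≈ 267.462 mm.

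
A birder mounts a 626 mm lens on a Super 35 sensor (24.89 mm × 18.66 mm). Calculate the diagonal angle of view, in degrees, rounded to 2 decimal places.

Sensor diagonal = √(24.89² + 18.66²) = √967.7077 ≈ 31.1080 mm.
Angle of view α = 2·arctan(d/2f) with d = 31.1080 mm and f = 626 mm.
d/2f = 0.02485; arctan(0.02485) ≈ 1.4233°, so α ≈ 2.8466°.

2.85°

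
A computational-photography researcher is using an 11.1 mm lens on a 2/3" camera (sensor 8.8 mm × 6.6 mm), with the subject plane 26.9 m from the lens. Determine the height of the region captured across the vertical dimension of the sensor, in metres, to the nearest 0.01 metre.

15.99 m

dₒ: 26.9 m = 26900 mm.
Similar triangles through the lens centre give W/dₒ = h/dᵢ; with 1/f = 1/dₒ + 1/dᵢ this gives W = h·(dₒ − f)/f.
W = 6.6 mm × (26900 − 11.1) / 11.1 = 6.6 × 2422.4234 ≈ 15987.995 mm = 15.988 m.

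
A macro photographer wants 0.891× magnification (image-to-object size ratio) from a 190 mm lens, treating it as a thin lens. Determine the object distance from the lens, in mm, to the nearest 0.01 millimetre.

With m = dᵢ/dₒ and 1/f = 1/dₒ + 1/dᵢ, substituting dᵢ = m·dₒ gives 1/f = (1 + 1/m)/dₒ, hence dₒ = f·(1 + 1/m).
dₒ = 190 × (1 + 1/0.891) = 190 × 2.12233 ≈ 403.244 mm.

403.24 mm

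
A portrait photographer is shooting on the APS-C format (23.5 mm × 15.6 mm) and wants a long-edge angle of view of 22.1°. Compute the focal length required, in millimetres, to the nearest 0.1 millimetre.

60.2 mm

From α = 2·arctan(w/2f) we get f = w / (2·tan(α/2)).
With w = 23.5 mm and α/2 = 11.05°, tan(α/2) ≈ 0.19529, so f ≈ 23.5 / 0.39057 ≈ 60.1681 mm.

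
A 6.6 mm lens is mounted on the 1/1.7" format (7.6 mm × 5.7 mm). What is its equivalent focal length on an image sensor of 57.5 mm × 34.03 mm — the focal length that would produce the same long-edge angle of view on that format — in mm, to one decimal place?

49.9 mm

Equal angle of view means equal width/f ratio, so f₂ = f₁ · (width₂/width₁) = 6.6 × 57.5/7.6.
f₂ = 6.6 × 7.56579 ≈ 49.934 mm.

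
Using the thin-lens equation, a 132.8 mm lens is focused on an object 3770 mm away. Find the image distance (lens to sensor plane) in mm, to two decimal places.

137.65 mm

1/dᵢ = 1/f − 1/dₒ = 1/132.8 − 1/3770 = 0.0072649 mm⁻¹.
dᵢ = 1/0.0072649 ≈ 137.6487 mm.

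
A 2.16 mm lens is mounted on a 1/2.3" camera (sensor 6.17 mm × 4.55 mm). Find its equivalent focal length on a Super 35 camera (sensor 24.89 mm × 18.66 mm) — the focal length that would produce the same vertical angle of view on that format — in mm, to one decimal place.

8.9 mm

Equal angle of view means equal height/f ratio, so f₂ = f₁ · (height₂/height₁) = 2.16 × 18.66/4.55.
f₂ = 2.16 × 4.10110 ≈ 8.858 mm.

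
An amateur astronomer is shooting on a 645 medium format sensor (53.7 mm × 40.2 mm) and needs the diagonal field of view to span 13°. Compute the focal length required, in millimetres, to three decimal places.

Sensor diagonal = √(53.7² + 40.2²) = √4499.7300 ≈ 67.0800 mm.
From α = 2·arctan(d/2f) we get f = d / (2·tan(α/2)).
With d = 67.0800 mm and α/2 = 6.5°, tan(α/2) ≈ 0.11394, so f ≈ 67.0800 / 0.22787 ≈ 294.3769 mm.

294.377 mm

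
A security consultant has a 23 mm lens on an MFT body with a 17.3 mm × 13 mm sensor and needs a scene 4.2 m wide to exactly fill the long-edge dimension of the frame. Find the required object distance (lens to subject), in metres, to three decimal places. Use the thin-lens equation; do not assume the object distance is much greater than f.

5.607 m

W: 4.2 m = 4200 mm.
Magnification m = w/W = dᵢ/dₒ; combined with 1/f = 1/dₒ + 1/dᵢ this gives dₒ = f·(1 + W/w).
dₒ = 23 mm × (1 + 4200/17.3) = 23 × 243.7746 ≈ 5606.815 mm = 5.60682 m.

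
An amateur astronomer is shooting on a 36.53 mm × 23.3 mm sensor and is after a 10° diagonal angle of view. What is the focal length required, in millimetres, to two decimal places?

247.62 mm

Sensor diagonal = √(36.53² + 23.3²) = √1877.3309 ≈ 43.3282 mm.
From α = 2·arctan(d/2f) we get f = d / (2·tan(α/2)).
With d = 43.3282 mm and α/2 = 5°, tan(α/2) ≈ 0.08749, so f ≈ 43.3282 / 0.17498 ≈ 247.6217 mm.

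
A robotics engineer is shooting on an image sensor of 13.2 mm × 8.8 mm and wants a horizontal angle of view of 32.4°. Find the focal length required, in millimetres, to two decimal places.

22.72 mm

From α = 2·arctan(w/2f) we get f = w / (2·tan(α/2)).
With w = 13.2 mm and α/2 = 16.2°, tan(α/2) ≈ 0.29053, so f ≈ 13.2 / 0.58105 ≈ 22.7173 mm.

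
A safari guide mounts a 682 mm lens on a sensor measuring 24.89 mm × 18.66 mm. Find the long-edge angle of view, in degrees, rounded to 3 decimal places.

Angle of view α = 2·arctan(w/2f) with w = 24.89 mm and f = 682 mm.
w/2f = 0.01825; arctan(0.01825) ≈ 1.0454°, so α ≈ 2.0908°.

2.091°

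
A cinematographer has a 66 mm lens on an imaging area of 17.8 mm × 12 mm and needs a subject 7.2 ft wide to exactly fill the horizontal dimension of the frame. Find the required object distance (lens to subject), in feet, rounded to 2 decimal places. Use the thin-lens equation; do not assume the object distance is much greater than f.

26.91 ft

W: 7.2 ft × 304.8 mm/ft = 2194.56 mm.
Magnification m = w/W = dᵢ/dₒ; combined with 1/f = 1/dₒ + 1/dᵢ this gives dₒ = f·(1 + W/w).
dₒ = 66 mm × (1 + 2194.56/17.8) = 66 × 124.2899 ≈ 8203.132 mm = 8203.132/304.8 ft = 26.9132 ft.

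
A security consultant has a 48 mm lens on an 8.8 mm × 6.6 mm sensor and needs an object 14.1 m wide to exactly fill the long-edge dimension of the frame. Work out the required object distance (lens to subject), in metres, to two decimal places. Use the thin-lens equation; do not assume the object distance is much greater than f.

W: 14.1 m = 14100 mm.
Magnification m = w/W = dᵢ/dₒ; combined with 1/f = 1/dₒ + 1/dᵢ this gives dₒ = f·(1 + W/w).
dₒ = 48 mm × (1 + 14100/8.8) = 48 × 1603.2727 ≈ 76957.091 mm = 76.9571 m.

76.96 m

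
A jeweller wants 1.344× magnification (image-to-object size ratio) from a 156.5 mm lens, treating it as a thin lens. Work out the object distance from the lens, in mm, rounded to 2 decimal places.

With m = dᵢ/dₒ and 1/f = 1/dₒ + 1/dᵢ, substituting dᵢ = m·dₒ gives 1/f = (1 + 1/m)/dₒ, hence dₒ = f·(1 + 1/m).
dₒ = 156.5 × (1 + 1/1.344) = 156.5 × 1.74405 ≈ 272.943 mm.

272.94 mm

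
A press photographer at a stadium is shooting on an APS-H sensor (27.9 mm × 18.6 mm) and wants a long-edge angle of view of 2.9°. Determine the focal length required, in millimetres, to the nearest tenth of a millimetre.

From α = 2·arctan(w/2f) we get f = w / (2·tan(α/2)).
With w = 27.9 mm and α/2 = 1.45°, tan(α/2) ≈ 0.02531, so f ≈ 27.9 / 0.05063 ≈ 551.1072 mm.

551.1 mm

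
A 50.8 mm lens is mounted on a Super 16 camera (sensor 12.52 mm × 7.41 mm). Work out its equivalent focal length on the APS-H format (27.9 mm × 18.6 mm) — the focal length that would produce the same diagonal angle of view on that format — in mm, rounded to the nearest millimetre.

117 mm

Sensor diagonal = √(12.52² + 7.41²) = √211.6585 ≈ 14.5485 mm.
Sensor diagonal = √(27.9² + 18.6²) = √1124.3700 ≈ 33.5316 mm.
Equal angle of view means equal diagonal/f ratio, so f₂ = f₁ · (diagonal₂/diagonal₁) = 50.8 × 33.5316/14.5485.
f₂ = 50.8 × 2.30482 ≈ 117.085 mm.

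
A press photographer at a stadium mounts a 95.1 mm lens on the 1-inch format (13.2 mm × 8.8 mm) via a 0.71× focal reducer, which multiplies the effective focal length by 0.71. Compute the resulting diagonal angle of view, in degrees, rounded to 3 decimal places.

13.401°

Effective focal length f = 95.1 × 0.71 = 67.521 mm.
Sensor diagonal = √(13.2² + 8.8²) = √251.6800 ≈ 15.8644 mm.
α = 2·arctan(15.864 / (2 × 67.521)) = 2·arctan(0.11748) ≈ 13.4005°.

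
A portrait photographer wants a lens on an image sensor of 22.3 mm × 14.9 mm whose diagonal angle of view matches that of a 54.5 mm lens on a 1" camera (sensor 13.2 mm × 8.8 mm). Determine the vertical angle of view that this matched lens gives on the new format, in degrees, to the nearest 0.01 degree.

Sensor diagonal = √(13.2² + 8.8²) = √251.6800 ≈ 15.8644 mm.
Sensor diagonal = √(22.3² + 14.9²) = √719.3000 ≈ 26.8198 mm.
Equal diagonal AOV ⇒ f₂ = f₁ · 26.8198/15.8644 = 54.5 × 1.69056 ≈ 92.1355 mm.
Vertical AOV on the new format = 2·arctan(14.9 / (2 × 92.1355)) = 2·arctan(0.08086) ≈ 9.2457°.

9.25°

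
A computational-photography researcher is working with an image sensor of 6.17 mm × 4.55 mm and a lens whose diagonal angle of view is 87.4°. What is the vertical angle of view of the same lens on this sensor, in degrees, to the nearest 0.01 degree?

59.12°

Sensor diagonal = √(6.17² + 4.55²) = √58.7714 ≈ 7.6663 mm.
From the diagonal AOV: f = 7.6663 / (2·tan(43.7°)) = 7.6663 / 1.91124 ≈ 4.0111 mm.
Vertical AOV = 2·arctan(4.55 / (2 × 4.0111)) = 2·arctan(0.56717) ≈ 59.1213°.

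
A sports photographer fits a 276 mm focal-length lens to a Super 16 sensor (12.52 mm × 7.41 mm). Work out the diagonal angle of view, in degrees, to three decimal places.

3.019°

Sensor diagonal = √(12.52² + 7.41²) = √211.6585 ≈ 14.5485 mm.
Angle of view α = 2·arctan(d/2f) with d = 14.5485 mm and f = 276 mm.
d/2f = 0.02636; arctan(0.02636) ≈ 1.5097°, so α ≈ 3.0195°.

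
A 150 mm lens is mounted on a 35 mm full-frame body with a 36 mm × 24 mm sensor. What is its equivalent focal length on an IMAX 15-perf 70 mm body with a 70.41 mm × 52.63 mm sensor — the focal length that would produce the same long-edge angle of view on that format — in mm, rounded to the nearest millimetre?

293 mm

Equal angle of view means equal width/f ratio, so f₂ = f₁ · (width₂/width₁) = 150 × 70.41/36.
f₂ = 150 × 1.95583 ≈ 293.375 mm.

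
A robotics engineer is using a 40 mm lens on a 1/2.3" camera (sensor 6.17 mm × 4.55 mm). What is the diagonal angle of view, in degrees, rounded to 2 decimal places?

Sensor diagonal = √(6.17² + 4.55²) = √58.7714 ≈ 7.6663 mm.
Angle of view α = 2·arctan(d/2f) with d = 7.6663 mm and f = 40 mm.
d/2f = 0.09583; arctan(0.09583) ≈ 5.4738°, so α ≈ 10.9477°.

10.95°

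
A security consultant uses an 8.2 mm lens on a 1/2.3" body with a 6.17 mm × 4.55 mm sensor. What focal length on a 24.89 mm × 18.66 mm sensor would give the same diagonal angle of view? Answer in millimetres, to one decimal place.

33.3 mm

Sensor diagonal = √(6.17² + 4.55²) = √58.7714 ≈ 7.6663 mm.
Sensor diagonal = √(24.89² + 18.66²) = √967.7077 ≈ 31.1080 mm.
Equal angle of view means equal diagonal/f ratio, so f₂ = f₁ · (diagonal₂/diagonal₁) = 8.2 × 31.1080/7.6663.
f₂ = 8.2 × 4.05779 ≈ 33.274 mm.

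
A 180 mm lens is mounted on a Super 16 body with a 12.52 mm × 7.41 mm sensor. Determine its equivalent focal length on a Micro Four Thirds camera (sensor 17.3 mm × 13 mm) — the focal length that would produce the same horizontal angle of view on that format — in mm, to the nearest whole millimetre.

Equal angle of view means equal width/f ratio, so f₂ = f₁ · (width₂/width₁) = 180 × 17.3/12.52.
f₂ = 180 × 1.38179 ≈ 248.722 mm.

249 mm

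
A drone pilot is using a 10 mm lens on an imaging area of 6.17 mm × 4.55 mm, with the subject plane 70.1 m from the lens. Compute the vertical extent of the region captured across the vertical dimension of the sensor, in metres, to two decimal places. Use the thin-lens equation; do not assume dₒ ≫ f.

31.89 m

dₒ: 70.1 m = 70100 mm.
Similar triangles through the lens centre give W/dₒ = h/dᵢ; with 1/f = 1/dₒ + 1/dᵢ this gives W = h·(dₒ − f)/f.
W = 4.55 mm × (70100 − 10) / 10 = 4.55 × 7009.0000 ≈ 31890.950 mm = 31.891 m.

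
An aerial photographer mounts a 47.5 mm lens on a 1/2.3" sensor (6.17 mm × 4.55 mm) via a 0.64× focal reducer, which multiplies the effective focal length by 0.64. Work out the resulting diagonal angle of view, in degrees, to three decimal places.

Effective focal length f = 47.5 × 0.64 = 30.4 mm.
Sensor diagonal = √(6.17² + 4.55²) = √58.7714 ≈ 7.6663 mm.
α = 2·arctan(7.666 / (2 × 30.4)) = 2·arctan(0.12609) ≈ 14.3730°.

14.373°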